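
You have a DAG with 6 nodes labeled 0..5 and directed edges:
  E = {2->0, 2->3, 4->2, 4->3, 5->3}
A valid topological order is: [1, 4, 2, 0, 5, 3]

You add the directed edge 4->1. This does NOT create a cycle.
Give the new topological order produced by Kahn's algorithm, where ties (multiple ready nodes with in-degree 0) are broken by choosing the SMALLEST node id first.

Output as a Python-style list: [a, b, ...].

Old toposort: [1, 4, 2, 0, 5, 3]
Added edge: 4->1
Position of 4 (1) > position of 1 (0). Must reorder: 4 must now come before 1.
Run Kahn's algorithm (break ties by smallest node id):
  initial in-degrees: [1, 1, 1, 3, 0, 0]
  ready (indeg=0): [4, 5]
  pop 4: indeg[1]->0; indeg[2]->0; indeg[3]->2 | ready=[1, 2, 5] | order so far=[4]
  pop 1: no out-edges | ready=[2, 5] | order so far=[4, 1]
  pop 2: indeg[0]->0; indeg[3]->1 | ready=[0, 5] | order so far=[4, 1, 2]
  pop 0: no out-edges | ready=[5] | order so far=[4, 1, 2, 0]
  pop 5: indeg[3]->0 | ready=[3] | order so far=[4, 1, 2, 0, 5]
  pop 3: no out-edges | ready=[] | order so far=[4, 1, 2, 0, 5, 3]
  Result: [4, 1, 2, 0, 5, 3]

Answer: [4, 1, 2, 0, 5, 3]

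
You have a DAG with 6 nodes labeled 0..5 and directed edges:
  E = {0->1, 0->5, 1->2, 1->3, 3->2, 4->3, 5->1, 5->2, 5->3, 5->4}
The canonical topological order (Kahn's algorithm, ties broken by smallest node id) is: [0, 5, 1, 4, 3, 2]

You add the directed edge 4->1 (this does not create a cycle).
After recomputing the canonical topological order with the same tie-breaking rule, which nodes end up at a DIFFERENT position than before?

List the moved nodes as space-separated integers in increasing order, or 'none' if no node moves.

Old toposort: [0, 5, 1, 4, 3, 2]
Added edge 4->1
Recompute Kahn (smallest-id tiebreak):
  initial in-degrees: [0, 3, 3, 3, 1, 1]
  ready (indeg=0): [0]
  pop 0: indeg[1]->2; indeg[5]->0 | ready=[5] | order so far=[0]
  pop 5: indeg[1]->1; indeg[2]->2; indeg[3]->2; indeg[4]->0 | ready=[4] | order so far=[0, 5]
  pop 4: indeg[1]->0; indeg[3]->1 | ready=[1] | order so far=[0, 5, 4]
  pop 1: indeg[2]->1; indeg[3]->0 | ready=[3] | order so far=[0, 5, 4, 1]
  pop 3: indeg[2]->0 | ready=[2] | order so far=[0, 5, 4, 1, 3]
  pop 2: no out-edges | ready=[] | order so far=[0, 5, 4, 1, 3, 2]
New canonical toposort: [0, 5, 4, 1, 3, 2]
Compare positions:
  Node 0: index 0 -> 0 (same)
  Node 1: index 2 -> 3 (moved)
  Node 2: index 5 -> 5 (same)
  Node 3: index 4 -> 4 (same)
  Node 4: index 3 -> 2 (moved)
  Node 5: index 1 -> 1 (same)
Nodes that changed position: 1 4

Answer: 1 4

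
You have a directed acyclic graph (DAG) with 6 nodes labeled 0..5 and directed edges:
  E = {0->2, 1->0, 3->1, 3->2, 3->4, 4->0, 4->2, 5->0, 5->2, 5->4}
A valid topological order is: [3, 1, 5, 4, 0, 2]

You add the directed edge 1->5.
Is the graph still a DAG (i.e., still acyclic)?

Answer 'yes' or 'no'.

Answer: yes

Derivation:
Given toposort: [3, 1, 5, 4, 0, 2]
Position of 1: index 1; position of 5: index 2
New edge 1->5: forward
Forward edge: respects the existing order. Still a DAG, same toposort still valid.
Still a DAG? yes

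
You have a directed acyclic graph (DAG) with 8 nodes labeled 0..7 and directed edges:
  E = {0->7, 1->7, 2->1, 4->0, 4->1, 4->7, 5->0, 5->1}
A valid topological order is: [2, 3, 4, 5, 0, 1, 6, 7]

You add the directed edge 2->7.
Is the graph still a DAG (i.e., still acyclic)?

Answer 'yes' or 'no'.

Given toposort: [2, 3, 4, 5, 0, 1, 6, 7]
Position of 2: index 0; position of 7: index 7
New edge 2->7: forward
Forward edge: respects the existing order. Still a DAG, same toposort still valid.
Still a DAG? yes

Answer: yes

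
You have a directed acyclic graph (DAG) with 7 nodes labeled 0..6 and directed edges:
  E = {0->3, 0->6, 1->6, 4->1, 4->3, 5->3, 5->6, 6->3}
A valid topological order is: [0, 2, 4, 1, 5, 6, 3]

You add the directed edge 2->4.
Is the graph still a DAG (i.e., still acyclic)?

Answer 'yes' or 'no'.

Answer: yes

Derivation:
Given toposort: [0, 2, 4, 1, 5, 6, 3]
Position of 2: index 1; position of 4: index 2
New edge 2->4: forward
Forward edge: respects the existing order. Still a DAG, same toposort still valid.
Still a DAG? yes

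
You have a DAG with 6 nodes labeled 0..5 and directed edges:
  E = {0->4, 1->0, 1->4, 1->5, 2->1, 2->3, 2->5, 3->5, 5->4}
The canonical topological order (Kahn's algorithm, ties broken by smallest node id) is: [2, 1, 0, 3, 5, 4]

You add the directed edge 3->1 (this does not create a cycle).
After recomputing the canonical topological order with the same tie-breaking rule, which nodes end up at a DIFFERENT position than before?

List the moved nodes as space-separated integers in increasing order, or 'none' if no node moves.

Old toposort: [2, 1, 0, 3, 5, 4]
Added edge 3->1
Recompute Kahn (smallest-id tiebreak):
  initial in-degrees: [1, 2, 0, 1, 3, 3]
  ready (indeg=0): [2]
  pop 2: indeg[1]->1; indeg[3]->0; indeg[5]->2 | ready=[3] | order so far=[2]
  pop 3: indeg[1]->0; indeg[5]->1 | ready=[1] | order so far=[2, 3]
  pop 1: indeg[0]->0; indeg[4]->2; indeg[5]->0 | ready=[0, 5] | order so far=[2, 3, 1]
  pop 0: indeg[4]->1 | ready=[5] | order so far=[2, 3, 1, 0]
  pop 5: indeg[4]->0 | ready=[4] | order so far=[2, 3, 1, 0, 5]
  pop 4: no out-edges | ready=[] | order so far=[2, 3, 1, 0, 5, 4]
New canonical toposort: [2, 3, 1, 0, 5, 4]
Compare positions:
  Node 0: index 2 -> 3 (moved)
  Node 1: index 1 -> 2 (moved)
  Node 2: index 0 -> 0 (same)
  Node 3: index 3 -> 1 (moved)
  Node 4: index 5 -> 5 (same)
  Node 5: index 4 -> 4 (same)
Nodes that changed position: 0 1 3

Answer: 0 1 3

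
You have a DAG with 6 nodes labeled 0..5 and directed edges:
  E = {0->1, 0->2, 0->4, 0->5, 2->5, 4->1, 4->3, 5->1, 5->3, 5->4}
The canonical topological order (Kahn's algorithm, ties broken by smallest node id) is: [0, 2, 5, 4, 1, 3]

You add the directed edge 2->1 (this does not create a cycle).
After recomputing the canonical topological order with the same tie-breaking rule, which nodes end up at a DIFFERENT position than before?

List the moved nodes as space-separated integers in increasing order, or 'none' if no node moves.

Answer: none

Derivation:
Old toposort: [0, 2, 5, 4, 1, 3]
Added edge 2->1
Recompute Kahn (smallest-id tiebreak):
  initial in-degrees: [0, 4, 1, 2, 2, 2]
  ready (indeg=0): [0]
  pop 0: indeg[1]->3; indeg[2]->0; indeg[4]->1; indeg[5]->1 | ready=[2] | order so far=[0]
  pop 2: indeg[1]->2; indeg[5]->0 | ready=[5] | order so far=[0, 2]
  pop 5: indeg[1]->1; indeg[3]->1; indeg[4]->0 | ready=[4] | order so far=[0, 2, 5]
  pop 4: indeg[1]->0; indeg[3]->0 | ready=[1, 3] | order so far=[0, 2, 5, 4]
  pop 1: no out-edges | ready=[3] | order so far=[0, 2, 5, 4, 1]
  pop 3: no out-edges | ready=[] | order so far=[0, 2, 5, 4, 1, 3]
New canonical toposort: [0, 2, 5, 4, 1, 3]
Compare positions:
  Node 0: index 0 -> 0 (same)
  Node 1: index 4 -> 4 (same)
  Node 2: index 1 -> 1 (same)
  Node 3: index 5 -> 5 (same)
  Node 4: index 3 -> 3 (same)
  Node 5: index 2 -> 2 (same)
Nodes that changed position: none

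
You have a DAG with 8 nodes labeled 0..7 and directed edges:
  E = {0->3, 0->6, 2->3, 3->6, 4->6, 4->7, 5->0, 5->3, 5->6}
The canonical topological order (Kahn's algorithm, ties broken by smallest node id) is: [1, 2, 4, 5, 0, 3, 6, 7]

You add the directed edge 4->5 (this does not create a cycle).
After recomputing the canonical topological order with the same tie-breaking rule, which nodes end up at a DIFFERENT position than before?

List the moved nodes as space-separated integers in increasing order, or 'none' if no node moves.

Answer: none

Derivation:
Old toposort: [1, 2, 4, 5, 0, 3, 6, 7]
Added edge 4->5
Recompute Kahn (smallest-id tiebreak):
  initial in-degrees: [1, 0, 0, 3, 0, 1, 4, 1]
  ready (indeg=0): [1, 2, 4]
  pop 1: no out-edges | ready=[2, 4] | order so far=[1]
  pop 2: indeg[3]->2 | ready=[4] | order so far=[1, 2]
  pop 4: indeg[5]->0; indeg[6]->3; indeg[7]->0 | ready=[5, 7] | order so far=[1, 2, 4]
  pop 5: indeg[0]->0; indeg[3]->1; indeg[6]->2 | ready=[0, 7] | order so far=[1, 2, 4, 5]
  pop 0: indeg[3]->0; indeg[6]->1 | ready=[3, 7] | order so far=[1, 2, 4, 5, 0]
  pop 3: indeg[6]->0 | ready=[6, 7] | order so far=[1, 2, 4, 5, 0, 3]
  pop 6: no out-edges | ready=[7] | order so far=[1, 2, 4, 5, 0, 3, 6]
  pop 7: no out-edges | ready=[] | order so far=[1, 2, 4, 5, 0, 3, 6, 7]
New canonical toposort: [1, 2, 4, 5, 0, 3, 6, 7]
Compare positions:
  Node 0: index 4 -> 4 (same)
  Node 1: index 0 -> 0 (same)
  Node 2: index 1 -> 1 (same)
  Node 3: index 5 -> 5 (same)
  Node 4: index 2 -> 2 (same)
  Node 5: index 3 -> 3 (same)
  Node 6: index 6 -> 6 (same)
  Node 7: index 7 -> 7 (same)
Nodes that changed position: none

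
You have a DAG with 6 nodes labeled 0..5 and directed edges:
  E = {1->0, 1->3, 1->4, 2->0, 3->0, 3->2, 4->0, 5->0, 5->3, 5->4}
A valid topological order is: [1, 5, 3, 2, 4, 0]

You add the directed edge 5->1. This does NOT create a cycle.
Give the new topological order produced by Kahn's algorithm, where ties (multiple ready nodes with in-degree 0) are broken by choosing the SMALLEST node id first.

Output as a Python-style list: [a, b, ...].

Answer: [5, 1, 3, 2, 4, 0]

Derivation:
Old toposort: [1, 5, 3, 2, 4, 0]
Added edge: 5->1
Position of 5 (1) > position of 1 (0). Must reorder: 5 must now come before 1.
Run Kahn's algorithm (break ties by smallest node id):
  initial in-degrees: [5, 1, 1, 2, 2, 0]
  ready (indeg=0): [5]
  pop 5: indeg[0]->4; indeg[1]->0; indeg[3]->1; indeg[4]->1 | ready=[1] | order so far=[5]
  pop 1: indeg[0]->3; indeg[3]->0; indeg[4]->0 | ready=[3, 4] | order so far=[5, 1]
  pop 3: indeg[0]->2; indeg[2]->0 | ready=[2, 4] | order so far=[5, 1, 3]
  pop 2: indeg[0]->1 | ready=[4] | order so far=[5, 1, 3, 2]
  pop 4: indeg[0]->0 | ready=[0] | order so far=[5, 1, 3, 2, 4]
  pop 0: no out-edges | ready=[] | order so far=[5, 1, 3, 2, 4, 0]
  Result: [5, 1, 3, 2, 4, 0]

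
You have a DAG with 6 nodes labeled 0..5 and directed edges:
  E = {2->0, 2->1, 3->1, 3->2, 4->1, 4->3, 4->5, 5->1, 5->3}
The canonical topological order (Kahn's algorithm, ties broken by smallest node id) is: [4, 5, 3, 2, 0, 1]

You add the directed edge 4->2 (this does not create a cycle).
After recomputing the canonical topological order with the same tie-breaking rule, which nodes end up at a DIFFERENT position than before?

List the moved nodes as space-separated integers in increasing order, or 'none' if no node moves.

Answer: none

Derivation:
Old toposort: [4, 5, 3, 2, 0, 1]
Added edge 4->2
Recompute Kahn (smallest-id tiebreak):
  initial in-degrees: [1, 4, 2, 2, 0, 1]
  ready (indeg=0): [4]
  pop 4: indeg[1]->3; indeg[2]->1; indeg[3]->1; indeg[5]->0 | ready=[5] | order so far=[4]
  pop 5: indeg[1]->2; indeg[3]->0 | ready=[3] | order so far=[4, 5]
  pop 3: indeg[1]->1; indeg[2]->0 | ready=[2] | order so far=[4, 5, 3]
  pop 2: indeg[0]->0; indeg[1]->0 | ready=[0, 1] | order so far=[4, 5, 3, 2]
  pop 0: no out-edges | ready=[1] | order so far=[4, 5, 3, 2, 0]
  pop 1: no out-edges | ready=[] | order so far=[4, 5, 3, 2, 0, 1]
New canonical toposort: [4, 5, 3, 2, 0, 1]
Compare positions:
  Node 0: index 4 -> 4 (same)
  Node 1: index 5 -> 5 (same)
  Node 2: index 3 -> 3 (same)
  Node 3: index 2 -> 2 (same)
  Node 4: index 0 -> 0 (same)
  Node 5: index 1 -> 1 (same)
Nodes that changed position: none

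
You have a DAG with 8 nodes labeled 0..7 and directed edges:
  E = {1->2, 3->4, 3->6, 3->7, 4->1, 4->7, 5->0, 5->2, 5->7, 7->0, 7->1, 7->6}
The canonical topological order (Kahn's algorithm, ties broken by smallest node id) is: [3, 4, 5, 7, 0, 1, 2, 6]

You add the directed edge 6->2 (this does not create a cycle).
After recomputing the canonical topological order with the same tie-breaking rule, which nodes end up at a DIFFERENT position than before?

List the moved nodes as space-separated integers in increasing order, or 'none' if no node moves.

Answer: 2 6

Derivation:
Old toposort: [3, 4, 5, 7, 0, 1, 2, 6]
Added edge 6->2
Recompute Kahn (smallest-id tiebreak):
  initial in-degrees: [2, 2, 3, 0, 1, 0, 2, 3]
  ready (indeg=0): [3, 5]
  pop 3: indeg[4]->0; indeg[6]->1; indeg[7]->2 | ready=[4, 5] | order so far=[3]
  pop 4: indeg[1]->1; indeg[7]->1 | ready=[5] | order so far=[3, 4]
  pop 5: indeg[0]->1; indeg[2]->2; indeg[7]->0 | ready=[7] | order so far=[3, 4, 5]
  pop 7: indeg[0]->0; indeg[1]->0; indeg[6]->0 | ready=[0, 1, 6] | order so far=[3, 4, 5, 7]
  pop 0: no out-edges | ready=[1, 6] | order so far=[3, 4, 5, 7, 0]
  pop 1: indeg[2]->1 | ready=[6] | order so far=[3, 4, 5, 7, 0, 1]
  pop 6: indeg[2]->0 | ready=[2] | order so far=[3, 4, 5, 7, 0, 1, 6]
  pop 2: no out-edges | ready=[] | order so far=[3, 4, 5, 7, 0, 1, 6, 2]
New canonical toposort: [3, 4, 5, 7, 0, 1, 6, 2]
Compare positions:
  Node 0: index 4 -> 4 (same)
  Node 1: index 5 -> 5 (same)
  Node 2: index 6 -> 7 (moved)
  Node 3: index 0 -> 0 (same)
  Node 4: index 1 -> 1 (same)
  Node 5: index 2 -> 2 (same)
  Node 6: index 7 -> 6 (moved)
  Node 7: index 3 -> 3 (same)
Nodes that changed position: 2 6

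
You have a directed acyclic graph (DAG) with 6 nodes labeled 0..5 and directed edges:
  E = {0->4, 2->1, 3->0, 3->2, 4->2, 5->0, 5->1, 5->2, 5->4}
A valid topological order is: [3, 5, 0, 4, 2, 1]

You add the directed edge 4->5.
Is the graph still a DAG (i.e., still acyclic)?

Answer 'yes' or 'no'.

Answer: no

Derivation:
Given toposort: [3, 5, 0, 4, 2, 1]
Position of 4: index 3; position of 5: index 1
New edge 4->5: backward (u after v in old order)
Backward edge: old toposort is now invalid. Check if this creates a cycle.
Does 5 already reach 4? Reachable from 5: [0, 1, 2, 4, 5]. YES -> cycle!
Still a DAG? no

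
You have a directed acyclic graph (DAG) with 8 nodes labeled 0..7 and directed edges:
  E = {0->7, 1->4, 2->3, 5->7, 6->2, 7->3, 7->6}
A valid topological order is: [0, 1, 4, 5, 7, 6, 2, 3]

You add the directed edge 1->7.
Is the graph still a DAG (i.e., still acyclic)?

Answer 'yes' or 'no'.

Answer: yes

Derivation:
Given toposort: [0, 1, 4, 5, 7, 6, 2, 3]
Position of 1: index 1; position of 7: index 4
New edge 1->7: forward
Forward edge: respects the existing order. Still a DAG, same toposort still valid.
Still a DAG? yes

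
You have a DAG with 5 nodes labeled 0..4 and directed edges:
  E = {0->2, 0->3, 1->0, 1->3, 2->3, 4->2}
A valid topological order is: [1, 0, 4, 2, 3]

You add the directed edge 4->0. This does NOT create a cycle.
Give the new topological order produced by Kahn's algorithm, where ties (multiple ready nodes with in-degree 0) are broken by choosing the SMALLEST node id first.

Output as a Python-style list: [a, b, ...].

Answer: [1, 4, 0, 2, 3]

Derivation:
Old toposort: [1, 0, 4, 2, 3]
Added edge: 4->0
Position of 4 (2) > position of 0 (1). Must reorder: 4 must now come before 0.
Run Kahn's algorithm (break ties by smallest node id):
  initial in-degrees: [2, 0, 2, 3, 0]
  ready (indeg=0): [1, 4]
  pop 1: indeg[0]->1; indeg[3]->2 | ready=[4] | order so far=[1]
  pop 4: indeg[0]->0; indeg[2]->1 | ready=[0] | order so far=[1, 4]
  pop 0: indeg[2]->0; indeg[3]->1 | ready=[2] | order so far=[1, 4, 0]
  pop 2: indeg[3]->0 | ready=[3] | order so far=[1, 4, 0, 2]
  pop 3: no out-edges | ready=[] | order so far=[1, 4, 0, 2, 3]
  Result: [1, 4, 0, 2, 3]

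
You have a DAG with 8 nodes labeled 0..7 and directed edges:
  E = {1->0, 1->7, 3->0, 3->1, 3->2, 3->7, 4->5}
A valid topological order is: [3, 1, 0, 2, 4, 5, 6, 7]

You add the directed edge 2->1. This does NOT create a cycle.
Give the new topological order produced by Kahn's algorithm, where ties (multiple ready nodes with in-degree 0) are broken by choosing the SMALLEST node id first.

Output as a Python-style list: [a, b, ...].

Answer: [3, 2, 1, 0, 4, 5, 6, 7]

Derivation:
Old toposort: [3, 1, 0, 2, 4, 5, 6, 7]
Added edge: 2->1
Position of 2 (3) > position of 1 (1). Must reorder: 2 must now come before 1.
Run Kahn's algorithm (break ties by smallest node id):
  initial in-degrees: [2, 2, 1, 0, 0, 1, 0, 2]
  ready (indeg=0): [3, 4, 6]
  pop 3: indeg[0]->1; indeg[1]->1; indeg[2]->0; indeg[7]->1 | ready=[2, 4, 6] | order so far=[3]
  pop 2: indeg[1]->0 | ready=[1, 4, 6] | order so far=[3, 2]
  pop 1: indeg[0]->0; indeg[7]->0 | ready=[0, 4, 6, 7] | order so far=[3, 2, 1]
  pop 0: no out-edges | ready=[4, 6, 7] | order so far=[3, 2, 1, 0]
  pop 4: indeg[5]->0 | ready=[5, 6, 7] | order so far=[3, 2, 1, 0, 4]
  pop 5: no out-edges | ready=[6, 7] | order so far=[3, 2, 1, 0, 4, 5]
  pop 6: no out-edges | ready=[7] | order so far=[3, 2, 1, 0, 4, 5, 6]
  pop 7: no out-edges | ready=[] | order so far=[3, 2, 1, 0, 4, 5, 6, 7]
  Result: [3, 2, 1, 0, 4, 5, 6, 7]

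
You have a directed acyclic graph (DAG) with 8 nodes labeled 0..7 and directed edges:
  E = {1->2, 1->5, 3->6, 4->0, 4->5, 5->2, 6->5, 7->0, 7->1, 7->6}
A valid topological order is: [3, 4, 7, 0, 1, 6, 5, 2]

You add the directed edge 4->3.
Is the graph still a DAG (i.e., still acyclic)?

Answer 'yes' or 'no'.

Given toposort: [3, 4, 7, 0, 1, 6, 5, 2]
Position of 4: index 1; position of 3: index 0
New edge 4->3: backward (u after v in old order)
Backward edge: old toposort is now invalid. Check if this creates a cycle.
Does 3 already reach 4? Reachable from 3: [2, 3, 5, 6]. NO -> still a DAG (reorder needed).
Still a DAG? yes

Answer: yes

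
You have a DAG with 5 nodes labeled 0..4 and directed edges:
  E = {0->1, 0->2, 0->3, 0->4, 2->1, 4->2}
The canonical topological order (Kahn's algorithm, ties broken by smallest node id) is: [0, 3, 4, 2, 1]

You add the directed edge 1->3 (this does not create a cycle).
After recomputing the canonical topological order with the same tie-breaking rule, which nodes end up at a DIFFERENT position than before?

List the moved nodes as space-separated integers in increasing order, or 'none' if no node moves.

Answer: 1 2 3 4

Derivation:
Old toposort: [0, 3, 4, 2, 1]
Added edge 1->3
Recompute Kahn (smallest-id tiebreak):
  initial in-degrees: [0, 2, 2, 2, 1]
  ready (indeg=0): [0]
  pop 0: indeg[1]->1; indeg[2]->1; indeg[3]->1; indeg[4]->0 | ready=[4] | order so far=[0]
  pop 4: indeg[2]->0 | ready=[2] | order so far=[0, 4]
  pop 2: indeg[1]->0 | ready=[1] | order so far=[0, 4, 2]
  pop 1: indeg[3]->0 | ready=[3] | order so far=[0, 4, 2, 1]
  pop 3: no out-edges | ready=[] | order so far=[0, 4, 2, 1, 3]
New canonical toposort: [0, 4, 2, 1, 3]
Compare positions:
  Node 0: index 0 -> 0 (same)
  Node 1: index 4 -> 3 (moved)
  Node 2: index 3 -> 2 (moved)
  Node 3: index 1 -> 4 (moved)
  Node 4: index 2 -> 1 (moved)
Nodes that changed position: 1 2 3 4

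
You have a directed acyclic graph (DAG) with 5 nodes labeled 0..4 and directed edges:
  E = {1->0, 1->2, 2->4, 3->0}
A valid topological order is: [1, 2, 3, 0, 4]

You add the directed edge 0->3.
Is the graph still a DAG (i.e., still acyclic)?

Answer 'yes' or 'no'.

Given toposort: [1, 2, 3, 0, 4]
Position of 0: index 3; position of 3: index 2
New edge 0->3: backward (u after v in old order)
Backward edge: old toposort is now invalid. Check if this creates a cycle.
Does 3 already reach 0? Reachable from 3: [0, 3]. YES -> cycle!
Still a DAG? no

Answer: no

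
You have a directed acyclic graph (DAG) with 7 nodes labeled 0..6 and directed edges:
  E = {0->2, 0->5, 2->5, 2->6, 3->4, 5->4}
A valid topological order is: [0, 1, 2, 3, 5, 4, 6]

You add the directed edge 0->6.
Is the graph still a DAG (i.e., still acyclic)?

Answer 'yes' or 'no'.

Answer: yes

Derivation:
Given toposort: [0, 1, 2, 3, 5, 4, 6]
Position of 0: index 0; position of 6: index 6
New edge 0->6: forward
Forward edge: respects the existing order. Still a DAG, same toposort still valid.
Still a DAG? yes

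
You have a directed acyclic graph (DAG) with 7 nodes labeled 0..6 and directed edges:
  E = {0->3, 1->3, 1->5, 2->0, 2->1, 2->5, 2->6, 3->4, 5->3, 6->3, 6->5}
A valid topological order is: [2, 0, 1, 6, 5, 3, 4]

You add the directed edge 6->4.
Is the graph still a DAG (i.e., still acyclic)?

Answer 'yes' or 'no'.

Given toposort: [2, 0, 1, 6, 5, 3, 4]
Position of 6: index 3; position of 4: index 6
New edge 6->4: forward
Forward edge: respects the existing order. Still a DAG, same toposort still valid.
Still a DAG? yes

Answer: yes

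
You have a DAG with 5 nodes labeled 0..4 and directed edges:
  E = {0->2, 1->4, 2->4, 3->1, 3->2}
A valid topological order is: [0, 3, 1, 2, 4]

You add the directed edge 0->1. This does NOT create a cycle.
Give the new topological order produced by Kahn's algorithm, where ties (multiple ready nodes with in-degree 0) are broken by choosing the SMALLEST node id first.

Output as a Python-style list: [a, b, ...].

Answer: [0, 3, 1, 2, 4]

Derivation:
Old toposort: [0, 3, 1, 2, 4]
Added edge: 0->1
Position of 0 (0) < position of 1 (2). Old order still valid.
Run Kahn's algorithm (break ties by smallest node id):
  initial in-degrees: [0, 2, 2, 0, 2]
  ready (indeg=0): [0, 3]
  pop 0: indeg[1]->1; indeg[2]->1 | ready=[3] | order so far=[0]
  pop 3: indeg[1]->0; indeg[2]->0 | ready=[1, 2] | order so far=[0, 3]
  pop 1: indeg[4]->1 | ready=[2] | order so far=[0, 3, 1]
  pop 2: indeg[4]->0 | ready=[4] | order so far=[0, 3, 1, 2]
  pop 4: no out-edges | ready=[] | order so far=[0, 3, 1, 2, 4]
  Result: [0, 3, 1, 2, 4]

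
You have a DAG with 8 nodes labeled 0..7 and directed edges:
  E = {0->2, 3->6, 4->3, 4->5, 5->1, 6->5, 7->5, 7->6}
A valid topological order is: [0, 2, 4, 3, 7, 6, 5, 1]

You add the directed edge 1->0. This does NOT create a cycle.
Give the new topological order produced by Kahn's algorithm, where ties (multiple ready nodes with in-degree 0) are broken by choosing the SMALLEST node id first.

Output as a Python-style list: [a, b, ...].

Answer: [4, 3, 7, 6, 5, 1, 0, 2]

Derivation:
Old toposort: [0, 2, 4, 3, 7, 6, 5, 1]
Added edge: 1->0
Position of 1 (7) > position of 0 (0). Must reorder: 1 must now come before 0.
Run Kahn's algorithm (break ties by smallest node id):
  initial in-degrees: [1, 1, 1, 1, 0, 3, 2, 0]
  ready (indeg=0): [4, 7]
  pop 4: indeg[3]->0; indeg[5]->2 | ready=[3, 7] | order so far=[4]
  pop 3: indeg[6]->1 | ready=[7] | order so far=[4, 3]
  pop 7: indeg[5]->1; indeg[6]->0 | ready=[6] | order so far=[4, 3, 7]
  pop 6: indeg[5]->0 | ready=[5] | order so far=[4, 3, 7, 6]
  pop 5: indeg[1]->0 | ready=[1] | order so far=[4, 3, 7, 6, 5]
  pop 1: indeg[0]->0 | ready=[0] | order so far=[4, 3, 7, 6, 5, 1]
  pop 0: indeg[2]->0 | ready=[2] | order so far=[4, 3, 7, 6, 5, 1, 0]
  pop 2: no out-edges | ready=[] | order so far=[4, 3, 7, 6, 5, 1, 0, 2]
  Result: [4, 3, 7, 6, 5, 1, 0, 2]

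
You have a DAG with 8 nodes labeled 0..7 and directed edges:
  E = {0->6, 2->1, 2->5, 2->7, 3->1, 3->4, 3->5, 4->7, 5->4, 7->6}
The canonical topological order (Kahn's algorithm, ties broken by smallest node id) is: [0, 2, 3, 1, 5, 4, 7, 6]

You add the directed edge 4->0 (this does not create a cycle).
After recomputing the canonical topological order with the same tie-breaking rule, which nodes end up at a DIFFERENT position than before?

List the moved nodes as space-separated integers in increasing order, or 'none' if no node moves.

Old toposort: [0, 2, 3, 1, 5, 4, 7, 6]
Added edge 4->0
Recompute Kahn (smallest-id tiebreak):
  initial in-degrees: [1, 2, 0, 0, 2, 2, 2, 2]
  ready (indeg=0): [2, 3]
  pop 2: indeg[1]->1; indeg[5]->1; indeg[7]->1 | ready=[3] | order so far=[2]
  pop 3: indeg[1]->0; indeg[4]->1; indeg[5]->0 | ready=[1, 5] | order so far=[2, 3]
  pop 1: no out-edges | ready=[5] | order so far=[2, 3, 1]
  pop 5: indeg[4]->0 | ready=[4] | order so far=[2, 3, 1, 5]
  pop 4: indeg[0]->0; indeg[7]->0 | ready=[0, 7] | order so far=[2, 3, 1, 5, 4]
  pop 0: indeg[6]->1 | ready=[7] | order so far=[2, 3, 1, 5, 4, 0]
  pop 7: indeg[6]->0 | ready=[6] | order so far=[2, 3, 1, 5, 4, 0, 7]
  pop 6: no out-edges | ready=[] | order so far=[2, 3, 1, 5, 4, 0, 7, 6]
New canonical toposort: [2, 3, 1, 5, 4, 0, 7, 6]
Compare positions:
  Node 0: index 0 -> 5 (moved)
  Node 1: index 3 -> 2 (moved)
  Node 2: index 1 -> 0 (moved)
  Node 3: index 2 -> 1 (moved)
  Node 4: index 5 -> 4 (moved)
  Node 5: index 4 -> 3 (moved)
  Node 6: index 7 -> 7 (same)
  Node 7: index 6 -> 6 (same)
Nodes that changed position: 0 1 2 3 4 5

Answer: 0 1 2 3 4 5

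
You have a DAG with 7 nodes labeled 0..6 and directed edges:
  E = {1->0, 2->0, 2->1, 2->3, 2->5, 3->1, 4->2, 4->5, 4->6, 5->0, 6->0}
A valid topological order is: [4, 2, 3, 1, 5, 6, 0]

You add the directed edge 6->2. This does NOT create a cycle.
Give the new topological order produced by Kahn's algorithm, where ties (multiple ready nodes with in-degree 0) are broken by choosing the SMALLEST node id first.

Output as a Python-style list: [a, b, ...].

Old toposort: [4, 2, 3, 1, 5, 6, 0]
Added edge: 6->2
Position of 6 (5) > position of 2 (1). Must reorder: 6 must now come before 2.
Run Kahn's algorithm (break ties by smallest node id):
  initial in-degrees: [4, 2, 2, 1, 0, 2, 1]
  ready (indeg=0): [4]
  pop 4: indeg[2]->1; indeg[5]->1; indeg[6]->0 | ready=[6] | order so far=[4]
  pop 6: indeg[0]->3; indeg[2]->0 | ready=[2] | order so far=[4, 6]
  pop 2: indeg[0]->2; indeg[1]->1; indeg[3]->0; indeg[5]->0 | ready=[3, 5] | order so far=[4, 6, 2]
  pop 3: indeg[1]->0 | ready=[1, 5] | order so far=[4, 6, 2, 3]
  pop 1: indeg[0]->1 | ready=[5] | order so far=[4, 6, 2, 3, 1]
  pop 5: indeg[0]->0 | ready=[0] | order so far=[4, 6, 2, 3, 1, 5]
  pop 0: no out-edges | ready=[] | order so far=[4, 6, 2, 3, 1, 5, 0]
  Result: [4, 6, 2, 3, 1, 5, 0]

Answer: [4, 6, 2, 3, 1, 5, 0]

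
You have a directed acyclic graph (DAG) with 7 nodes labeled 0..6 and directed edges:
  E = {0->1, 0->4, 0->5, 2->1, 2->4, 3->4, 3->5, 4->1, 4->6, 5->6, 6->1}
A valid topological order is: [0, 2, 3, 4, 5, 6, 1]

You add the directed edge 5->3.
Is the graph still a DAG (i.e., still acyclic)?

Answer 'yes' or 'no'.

Given toposort: [0, 2, 3, 4, 5, 6, 1]
Position of 5: index 4; position of 3: index 2
New edge 5->3: backward (u after v in old order)
Backward edge: old toposort is now invalid. Check if this creates a cycle.
Does 3 already reach 5? Reachable from 3: [1, 3, 4, 5, 6]. YES -> cycle!
Still a DAG? no

Answer: no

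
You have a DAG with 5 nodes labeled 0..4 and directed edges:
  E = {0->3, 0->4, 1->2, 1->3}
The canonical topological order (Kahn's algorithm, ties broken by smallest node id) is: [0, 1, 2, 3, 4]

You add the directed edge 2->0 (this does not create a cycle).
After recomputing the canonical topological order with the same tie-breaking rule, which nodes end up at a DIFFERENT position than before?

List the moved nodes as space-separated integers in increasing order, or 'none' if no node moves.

Answer: 0 1 2

Derivation:
Old toposort: [0, 1, 2, 3, 4]
Added edge 2->0
Recompute Kahn (smallest-id tiebreak):
  initial in-degrees: [1, 0, 1, 2, 1]
  ready (indeg=0): [1]
  pop 1: indeg[2]->0; indeg[3]->1 | ready=[2] | order so far=[1]
  pop 2: indeg[0]->0 | ready=[0] | order so far=[1, 2]
  pop 0: indeg[3]->0; indeg[4]->0 | ready=[3, 4] | order so far=[1, 2, 0]
  pop 3: no out-edges | ready=[4] | order so far=[1, 2, 0, 3]
  pop 4: no out-edges | ready=[] | order so far=[1, 2, 0, 3, 4]
New canonical toposort: [1, 2, 0, 3, 4]
Compare positions:
  Node 0: index 0 -> 2 (moved)
  Node 1: index 1 -> 0 (moved)
  Node 2: index 2 -> 1 (moved)
  Node 3: index 3 -> 3 (same)
  Node 4: index 4 -> 4 (same)
Nodes that changed position: 0 1 2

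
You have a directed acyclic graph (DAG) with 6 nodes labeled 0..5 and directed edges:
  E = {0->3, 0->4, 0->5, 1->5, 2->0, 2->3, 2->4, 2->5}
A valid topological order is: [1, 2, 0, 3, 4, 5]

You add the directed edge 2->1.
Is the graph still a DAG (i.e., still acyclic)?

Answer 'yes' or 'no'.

Given toposort: [1, 2, 0, 3, 4, 5]
Position of 2: index 1; position of 1: index 0
New edge 2->1: backward (u after v in old order)
Backward edge: old toposort is now invalid. Check if this creates a cycle.
Does 1 already reach 2? Reachable from 1: [1, 5]. NO -> still a DAG (reorder needed).
Still a DAG? yes

Answer: yes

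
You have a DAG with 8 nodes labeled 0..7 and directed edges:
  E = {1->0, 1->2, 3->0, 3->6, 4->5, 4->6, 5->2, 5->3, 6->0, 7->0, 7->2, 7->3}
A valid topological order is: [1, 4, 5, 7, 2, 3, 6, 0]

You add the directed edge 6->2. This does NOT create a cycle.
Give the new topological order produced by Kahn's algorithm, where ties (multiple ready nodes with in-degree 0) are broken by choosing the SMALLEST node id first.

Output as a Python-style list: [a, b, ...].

Answer: [1, 4, 5, 7, 3, 6, 0, 2]

Derivation:
Old toposort: [1, 4, 5, 7, 2, 3, 6, 0]
Added edge: 6->2
Position of 6 (6) > position of 2 (4). Must reorder: 6 must now come before 2.
Run Kahn's algorithm (break ties by smallest node id):
  initial in-degrees: [4, 0, 4, 2, 0, 1, 2, 0]
  ready (indeg=0): [1, 4, 7]
  pop 1: indeg[0]->3; indeg[2]->3 | ready=[4, 7] | order so far=[1]
  pop 4: indeg[5]->0; indeg[6]->1 | ready=[5, 7] | order so far=[1, 4]
  pop 5: indeg[2]->2; indeg[3]->1 | ready=[7] | order so far=[1, 4, 5]
  pop 7: indeg[0]->2; indeg[2]->1; indeg[3]->0 | ready=[3] | order so far=[1, 4, 5, 7]
  pop 3: indeg[0]->1; indeg[6]->0 | ready=[6] | order so far=[1, 4, 5, 7, 3]
  pop 6: indeg[0]->0; indeg[2]->0 | ready=[0, 2] | order so far=[1, 4, 5, 7, 3, 6]
  pop 0: no out-edges | ready=[2] | order so far=[1, 4, 5, 7, 3, 6, 0]
  pop 2: no out-edges | ready=[] | order so far=[1, 4, 5, 7, 3, 6, 0, 2]
  Result: [1, 4, 5, 7, 3, 6, 0, 2]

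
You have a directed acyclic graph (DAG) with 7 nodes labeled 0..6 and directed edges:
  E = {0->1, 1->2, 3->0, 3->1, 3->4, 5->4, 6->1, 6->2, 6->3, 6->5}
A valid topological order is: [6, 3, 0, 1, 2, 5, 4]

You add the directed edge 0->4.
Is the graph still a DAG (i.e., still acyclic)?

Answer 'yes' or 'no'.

Given toposort: [6, 3, 0, 1, 2, 5, 4]
Position of 0: index 2; position of 4: index 6
New edge 0->4: forward
Forward edge: respects the existing order. Still a DAG, same toposort still valid.
Still a DAG? yes

Answer: yes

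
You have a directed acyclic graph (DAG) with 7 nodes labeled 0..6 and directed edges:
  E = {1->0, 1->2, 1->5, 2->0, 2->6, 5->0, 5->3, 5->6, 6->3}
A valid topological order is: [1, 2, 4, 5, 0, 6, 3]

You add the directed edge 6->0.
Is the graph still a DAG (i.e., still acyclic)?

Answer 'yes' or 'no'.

Answer: yes

Derivation:
Given toposort: [1, 2, 4, 5, 0, 6, 3]
Position of 6: index 5; position of 0: index 4
New edge 6->0: backward (u after v in old order)
Backward edge: old toposort is now invalid. Check if this creates a cycle.
Does 0 already reach 6? Reachable from 0: [0]. NO -> still a DAG (reorder needed).
Still a DAG? yes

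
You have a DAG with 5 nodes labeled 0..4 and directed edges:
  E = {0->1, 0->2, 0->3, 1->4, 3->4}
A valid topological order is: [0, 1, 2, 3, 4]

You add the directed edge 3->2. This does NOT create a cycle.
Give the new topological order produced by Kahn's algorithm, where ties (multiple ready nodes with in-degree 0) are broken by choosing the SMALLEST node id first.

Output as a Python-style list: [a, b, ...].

Answer: [0, 1, 3, 2, 4]

Derivation:
Old toposort: [0, 1, 2, 3, 4]
Added edge: 3->2
Position of 3 (3) > position of 2 (2). Must reorder: 3 must now come before 2.
Run Kahn's algorithm (break ties by smallest node id):
  initial in-degrees: [0, 1, 2, 1, 2]
  ready (indeg=0): [0]
  pop 0: indeg[1]->0; indeg[2]->1; indeg[3]->0 | ready=[1, 3] | order so far=[0]
  pop 1: indeg[4]->1 | ready=[3] | order so far=[0, 1]
  pop 3: indeg[2]->0; indeg[4]->0 | ready=[2, 4] | order so far=[0, 1, 3]
  pop 2: no out-edges | ready=[4] | order so far=[0, 1, 3, 2]
  pop 4: no out-edges | ready=[] | order so far=[0, 1, 3, 2, 4]
  Result: [0, 1, 3, 2, 4]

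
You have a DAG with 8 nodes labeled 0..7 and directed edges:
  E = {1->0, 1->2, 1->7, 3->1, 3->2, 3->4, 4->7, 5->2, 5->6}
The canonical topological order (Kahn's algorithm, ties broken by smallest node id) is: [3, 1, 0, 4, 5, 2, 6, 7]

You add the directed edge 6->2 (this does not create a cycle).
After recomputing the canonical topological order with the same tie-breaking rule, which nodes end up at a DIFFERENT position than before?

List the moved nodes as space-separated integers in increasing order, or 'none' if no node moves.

Old toposort: [3, 1, 0, 4, 5, 2, 6, 7]
Added edge 6->2
Recompute Kahn (smallest-id tiebreak):
  initial in-degrees: [1, 1, 4, 0, 1, 0, 1, 2]
  ready (indeg=0): [3, 5]
  pop 3: indeg[1]->0; indeg[2]->3; indeg[4]->0 | ready=[1, 4, 5] | order so far=[3]
  pop 1: indeg[0]->0; indeg[2]->2; indeg[7]->1 | ready=[0, 4, 5] | order so far=[3, 1]
  pop 0: no out-edges | ready=[4, 5] | order so far=[3, 1, 0]
  pop 4: indeg[7]->0 | ready=[5, 7] | order so far=[3, 1, 0, 4]
  pop 5: indeg[2]->1; indeg[6]->0 | ready=[6, 7] | order so far=[3, 1, 0, 4, 5]
  pop 6: indeg[2]->0 | ready=[2, 7] | order so far=[3, 1, 0, 4, 5, 6]
  pop 2: no out-edges | ready=[7] | order so far=[3, 1, 0, 4, 5, 6, 2]
  pop 7: no out-edges | ready=[] | order so far=[3, 1, 0, 4, 5, 6, 2, 7]
New canonical toposort: [3, 1, 0, 4, 5, 6, 2, 7]
Compare positions:
  Node 0: index 2 -> 2 (same)
  Node 1: index 1 -> 1 (same)
  Node 2: index 5 -> 6 (moved)
  Node 3: index 0 -> 0 (same)
  Node 4: index 3 -> 3 (same)
  Node 5: index 4 -> 4 (same)
  Node 6: index 6 -> 5 (moved)
  Node 7: index 7 -> 7 (same)
Nodes that changed position: 2 6

Answer: 2 6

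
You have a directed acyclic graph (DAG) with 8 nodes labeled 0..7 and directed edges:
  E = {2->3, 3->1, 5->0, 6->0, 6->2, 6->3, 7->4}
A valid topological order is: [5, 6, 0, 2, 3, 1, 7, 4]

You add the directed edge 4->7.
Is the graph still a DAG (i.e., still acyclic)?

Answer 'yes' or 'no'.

Given toposort: [5, 6, 0, 2, 3, 1, 7, 4]
Position of 4: index 7; position of 7: index 6
New edge 4->7: backward (u after v in old order)
Backward edge: old toposort is now invalid. Check if this creates a cycle.
Does 7 already reach 4? Reachable from 7: [4, 7]. YES -> cycle!
Still a DAG? no

Answer: no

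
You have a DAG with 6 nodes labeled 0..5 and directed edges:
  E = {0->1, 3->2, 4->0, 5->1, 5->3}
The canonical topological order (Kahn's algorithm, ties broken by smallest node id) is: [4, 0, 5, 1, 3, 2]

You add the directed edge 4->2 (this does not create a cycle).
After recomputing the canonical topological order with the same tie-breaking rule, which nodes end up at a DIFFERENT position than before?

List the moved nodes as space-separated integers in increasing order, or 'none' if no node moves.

Answer: none

Derivation:
Old toposort: [4, 0, 5, 1, 3, 2]
Added edge 4->2
Recompute Kahn (smallest-id tiebreak):
  initial in-degrees: [1, 2, 2, 1, 0, 0]
  ready (indeg=0): [4, 5]
  pop 4: indeg[0]->0; indeg[2]->1 | ready=[0, 5] | order so far=[4]
  pop 0: indeg[1]->1 | ready=[5] | order so far=[4, 0]
  pop 5: indeg[1]->0; indeg[3]->0 | ready=[1, 3] | order so far=[4, 0, 5]
  pop 1: no out-edges | ready=[3] | order so far=[4, 0, 5, 1]
  pop 3: indeg[2]->0 | ready=[2] | order so far=[4, 0, 5, 1, 3]
  pop 2: no out-edges | ready=[] | order so far=[4, 0, 5, 1, 3, 2]
New canonical toposort: [4, 0, 5, 1, 3, 2]
Compare positions:
  Node 0: index 1 -> 1 (same)
  Node 1: index 3 -> 3 (same)
  Node 2: index 5 -> 5 (same)
  Node 3: index 4 -> 4 (same)
  Node 4: index 0 -> 0 (same)
  Node 5: index 2 -> 2 (same)
Nodes that changed position: none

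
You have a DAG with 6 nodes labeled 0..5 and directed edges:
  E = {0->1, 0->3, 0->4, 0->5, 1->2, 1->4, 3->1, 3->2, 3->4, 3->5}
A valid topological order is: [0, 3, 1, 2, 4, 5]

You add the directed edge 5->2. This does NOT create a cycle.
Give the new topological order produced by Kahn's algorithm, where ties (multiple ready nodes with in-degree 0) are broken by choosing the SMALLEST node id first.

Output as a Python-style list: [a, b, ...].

Old toposort: [0, 3, 1, 2, 4, 5]
Added edge: 5->2
Position of 5 (5) > position of 2 (3). Must reorder: 5 must now come before 2.
Run Kahn's algorithm (break ties by smallest node id):
  initial in-degrees: [0, 2, 3, 1, 3, 2]
  ready (indeg=0): [0]
  pop 0: indeg[1]->1; indeg[3]->0; indeg[4]->2; indeg[5]->1 | ready=[3] | order so far=[0]
  pop 3: indeg[1]->0; indeg[2]->2; indeg[4]->1; indeg[5]->0 | ready=[1, 5] | order so far=[0, 3]
  pop 1: indeg[2]->1; indeg[4]->0 | ready=[4, 5] | order so far=[0, 3, 1]
  pop 4: no out-edges | ready=[5] | order so far=[0, 3, 1, 4]
  pop 5: indeg[2]->0 | ready=[2] | order so far=[0, 3, 1, 4, 5]
  pop 2: no out-edges | ready=[] | order so far=[0, 3, 1, 4, 5, 2]
  Result: [0, 3, 1, 4, 5, 2]

Answer: [0, 3, 1, 4, 5, 2]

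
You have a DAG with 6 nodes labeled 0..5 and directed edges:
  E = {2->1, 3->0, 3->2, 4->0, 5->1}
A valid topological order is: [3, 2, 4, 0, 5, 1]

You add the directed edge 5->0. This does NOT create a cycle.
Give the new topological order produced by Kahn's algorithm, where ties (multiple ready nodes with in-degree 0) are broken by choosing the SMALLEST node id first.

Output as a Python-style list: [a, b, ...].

Answer: [3, 2, 4, 5, 0, 1]

Derivation:
Old toposort: [3, 2, 4, 0, 5, 1]
Added edge: 5->0
Position of 5 (4) > position of 0 (3). Must reorder: 5 must now come before 0.
Run Kahn's algorithm (break ties by smallest node id):
  initial in-degrees: [3, 2, 1, 0, 0, 0]
  ready (indeg=0): [3, 4, 5]
  pop 3: indeg[0]->2; indeg[2]->0 | ready=[2, 4, 5] | order so far=[3]
  pop 2: indeg[1]->1 | ready=[4, 5] | order so far=[3, 2]
  pop 4: indeg[0]->1 | ready=[5] | order so far=[3, 2, 4]
  pop 5: indeg[0]->0; indeg[1]->0 | ready=[0, 1] | order so far=[3, 2, 4, 5]
  pop 0: no out-edges | ready=[1] | order so far=[3, 2, 4, 5, 0]
  pop 1: no out-edges | ready=[] | order so far=[3, 2, 4, 5, 0, 1]
  Result: [3, 2, 4, 5, 0, 1]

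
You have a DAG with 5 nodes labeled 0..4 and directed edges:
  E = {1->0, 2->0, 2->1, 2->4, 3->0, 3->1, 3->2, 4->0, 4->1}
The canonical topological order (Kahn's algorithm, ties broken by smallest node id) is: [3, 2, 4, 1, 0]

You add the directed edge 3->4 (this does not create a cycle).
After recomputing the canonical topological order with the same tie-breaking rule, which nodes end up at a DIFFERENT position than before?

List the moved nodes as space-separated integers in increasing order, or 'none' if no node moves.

Answer: none

Derivation:
Old toposort: [3, 2, 4, 1, 0]
Added edge 3->4
Recompute Kahn (smallest-id tiebreak):
  initial in-degrees: [4, 3, 1, 0, 2]
  ready (indeg=0): [3]
  pop 3: indeg[0]->3; indeg[1]->2; indeg[2]->0; indeg[4]->1 | ready=[2] | order so far=[3]
  pop 2: indeg[0]->2; indeg[1]->1; indeg[4]->0 | ready=[4] | order so far=[3, 2]
  pop 4: indeg[0]->1; indeg[1]->0 | ready=[1] | order so far=[3, 2, 4]
  pop 1: indeg[0]->0 | ready=[0] | order so far=[3, 2, 4, 1]
  pop 0: no out-edges | ready=[] | order so far=[3, 2, 4, 1, 0]
New canonical toposort: [3, 2, 4, 1, 0]
Compare positions:
  Node 0: index 4 -> 4 (same)
  Node 1: index 3 -> 3 (same)
  Node 2: index 1 -> 1 (same)
  Node 3: index 0 -> 0 (same)
  Node 4: index 2 -> 2 (same)
Nodes that changed position: none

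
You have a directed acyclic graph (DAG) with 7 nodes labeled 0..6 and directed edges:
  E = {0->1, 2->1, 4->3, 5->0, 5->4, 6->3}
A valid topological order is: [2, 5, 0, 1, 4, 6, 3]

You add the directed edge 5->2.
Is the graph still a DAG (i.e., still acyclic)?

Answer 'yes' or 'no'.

Answer: yes

Derivation:
Given toposort: [2, 5, 0, 1, 4, 6, 3]
Position of 5: index 1; position of 2: index 0
New edge 5->2: backward (u after v in old order)
Backward edge: old toposort is now invalid. Check if this creates a cycle.
Does 2 already reach 5? Reachable from 2: [1, 2]. NO -> still a DAG (reorder needed).
Still a DAG? yes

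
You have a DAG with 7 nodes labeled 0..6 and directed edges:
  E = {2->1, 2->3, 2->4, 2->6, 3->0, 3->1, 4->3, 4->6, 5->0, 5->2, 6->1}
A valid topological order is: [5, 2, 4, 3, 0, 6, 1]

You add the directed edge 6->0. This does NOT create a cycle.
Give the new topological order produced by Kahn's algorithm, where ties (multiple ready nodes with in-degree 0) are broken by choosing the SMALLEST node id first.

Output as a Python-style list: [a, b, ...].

Answer: [5, 2, 4, 3, 6, 0, 1]

Derivation:
Old toposort: [5, 2, 4, 3, 0, 6, 1]
Added edge: 6->0
Position of 6 (5) > position of 0 (4). Must reorder: 6 must now come before 0.
Run Kahn's algorithm (break ties by smallest node id):
  initial in-degrees: [3, 3, 1, 2, 1, 0, 2]
  ready (indeg=0): [5]
  pop 5: indeg[0]->2; indeg[2]->0 | ready=[2] | order so far=[5]
  pop 2: indeg[1]->2; indeg[3]->1; indeg[4]->0; indeg[6]->1 | ready=[4] | order so far=[5, 2]
  pop 4: indeg[3]->0; indeg[6]->0 | ready=[3, 6] | order so far=[5, 2, 4]
  pop 3: indeg[0]->1; indeg[1]->1 | ready=[6] | order so far=[5, 2, 4, 3]
  pop 6: indeg[0]->0; indeg[1]->0 | ready=[0, 1] | order so far=[5, 2, 4, 3, 6]
  pop 0: no out-edges | ready=[1] | order so far=[5, 2, 4, 3, 6, 0]
  pop 1: no out-edges | ready=[] | order so far=[5, 2, 4, 3, 6, 0, 1]
  Result: [5, 2, 4, 3, 6, 0, 1]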